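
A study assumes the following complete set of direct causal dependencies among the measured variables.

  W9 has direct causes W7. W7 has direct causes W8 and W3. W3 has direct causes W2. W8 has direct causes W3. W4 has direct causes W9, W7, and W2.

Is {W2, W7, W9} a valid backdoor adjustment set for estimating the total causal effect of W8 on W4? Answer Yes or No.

No

Backdoor paths from W8 to W4 (paths whose first edge points into W8):
  P1: W8 <- W3 <- W2 -> W4
  P2: W8 <- W3 -> W7 -> W9 -> W4
  P3: W8 <- W3 -> W7 -> W4
Condition 1 (no descendant of W8 in the set): FAILS — W7 and W9 are descendants of W8.
Condition 2 (every backdoor path blocked by {W2, W7, W9}):
  P1: blocked at fork node W2 ∈ conditioning set.
  P2: blocked at chain node W7 ∈ conditioning set.
  P3: blocked at chain node W7 ∈ conditioning set.
{W2, W7, W9} does not satisfy the backdoor criterion.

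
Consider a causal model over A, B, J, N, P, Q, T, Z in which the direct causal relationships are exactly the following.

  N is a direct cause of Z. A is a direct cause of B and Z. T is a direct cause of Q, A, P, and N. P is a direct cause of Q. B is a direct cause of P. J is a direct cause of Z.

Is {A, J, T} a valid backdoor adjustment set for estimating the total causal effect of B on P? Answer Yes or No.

Yes

Backdoor paths from B to P (paths whose first edge points into B):
  P1: B <- A <- T -> P
  P2: B <- A <- T -> Q <- P
  P3: B <- A -> Z <- N <- T -> P
  P4: B <- A -> Z <- N <- T -> Q <- P
Condition 1 (no descendant of B in the set): holds — descendants of B are {P, Q}; none are in {A, J, T}.
Condition 2 (every backdoor path blocked by {A, J, T}):
  P1: blocked at chain node A ∈ conditioning set.
  P2: blocked at chain node A ∈ conditioning set.
  P3: blocked at fork node A ∈ conditioning set.
  P4: blocked at fork node A ∈ conditioning set.
{A, J, T} satisfies the backdoor criterion.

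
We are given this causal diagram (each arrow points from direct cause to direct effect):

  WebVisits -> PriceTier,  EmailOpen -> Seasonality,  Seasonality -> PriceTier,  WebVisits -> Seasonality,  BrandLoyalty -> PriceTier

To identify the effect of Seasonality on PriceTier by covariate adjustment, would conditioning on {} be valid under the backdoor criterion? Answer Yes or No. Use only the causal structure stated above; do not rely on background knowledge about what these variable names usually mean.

Backdoor paths from Seasonality to PriceTier (paths whose first edge points into Seasonality):
  P1: Seasonality <- WebVisits -> PriceTier
Condition 1 (no descendant of Seasonality in the set): holds — descendants of Seasonality are {PriceTier}; none are in {}.
Condition 2 (every backdoor path blocked by {}):
  P1: open — no interior node is in the conditioning set.
{} does not satisfy the backdoor criterion.

No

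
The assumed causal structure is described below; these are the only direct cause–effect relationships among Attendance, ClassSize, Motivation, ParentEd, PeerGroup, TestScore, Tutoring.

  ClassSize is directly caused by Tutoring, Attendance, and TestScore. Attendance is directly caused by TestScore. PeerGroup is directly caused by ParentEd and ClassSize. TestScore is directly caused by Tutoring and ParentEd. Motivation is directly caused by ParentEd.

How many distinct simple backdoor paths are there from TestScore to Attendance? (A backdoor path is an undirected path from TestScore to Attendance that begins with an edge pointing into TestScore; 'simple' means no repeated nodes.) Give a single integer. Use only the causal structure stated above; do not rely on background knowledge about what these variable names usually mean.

2

A backdoor path from TestScore to Attendance is any simple undirected path whose first edge points into TestScore (i.e. leaves TestScore via a parent).
Parents of TestScore: {ParentEd, Tutoring}.
Enumerating:
  P1: TestScore <- ParentEd -> PeerGroup <- ClassSize <- Attendance
  P2: TestScore <- Tutoring -> ClassSize <- Attendance
That exhausts the simple backdoor paths. Count: 2.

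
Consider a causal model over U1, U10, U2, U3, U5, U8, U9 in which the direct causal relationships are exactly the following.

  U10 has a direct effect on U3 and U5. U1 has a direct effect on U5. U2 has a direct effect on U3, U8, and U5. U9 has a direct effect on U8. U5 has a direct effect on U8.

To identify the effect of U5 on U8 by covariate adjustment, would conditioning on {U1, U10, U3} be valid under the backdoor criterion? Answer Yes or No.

Backdoor paths from U5 to U8 (paths whose first edge points into U5):
  P1: U5 <- U10 -> U3 <- U2 -> U8
  P2: U5 <- U2 -> U8
Condition 1 (no descendant of U5 in the set): holds — descendants of U5 are {U8}; none are in {U1, U10, U3}.
Condition 2 (every backdoor path blocked by {U1, U10, U3}):
  P1: blocked at fork node U10 ∈ conditioning set.
  P2: open — no interior node is in the conditioning set.
{U1, U10, U3} does not satisfy the backdoor criterion.

No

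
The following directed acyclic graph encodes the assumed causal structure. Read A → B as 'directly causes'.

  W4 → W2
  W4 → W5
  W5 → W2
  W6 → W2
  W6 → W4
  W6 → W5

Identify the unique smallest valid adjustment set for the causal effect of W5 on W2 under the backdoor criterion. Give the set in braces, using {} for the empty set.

{W4, W6}

Variables eligible for adjustment (non-descendants of W5, excluding W5 and W2): {W4, W6}.
Backdoor paths from W5 to W2:
  P1: W5 <- W6 -> W4 -> W2
  P2: W5 <- W6 -> W2
  P3: W5 <- W4 <- W6 -> W2
  P4: W5 <- W4 -> W2
The empty set is not sufficient: P1 (W5 <- W6 -> W4 -> W2) has no collider blocking it and no conditioned non-collider, so it is open.
Try {W4, W6}:
  P1: blocked at fork node W6 ∈ conditioning set.
  P2: blocked at fork node W6 ∈ conditioning set.
  P3: blocked at chain node W4 ∈ conditioning set.
  P4: blocked at fork node W4 ∈ conditioning set.
{W4, W6} contains no descendant of W5 and blocks every backdoor path.
Every element of {W4, W6} is needed (dropping W4 leaves P4 open; dropping W6 leaves P2 open), so no proper subset is valid.
Among all size-2 subsets of the eligible variables, only {W4, W6} blocks every backdoor path, so it is the unique smallest valid adjustment set.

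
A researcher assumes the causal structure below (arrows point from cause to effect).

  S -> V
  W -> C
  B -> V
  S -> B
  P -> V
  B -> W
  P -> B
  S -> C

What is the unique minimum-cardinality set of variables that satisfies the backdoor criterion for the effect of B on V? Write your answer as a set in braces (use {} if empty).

Variables eligible for adjustment (non-descendants of B, excluding B and V): {P, S}.
Backdoor paths from B to V:
  P1: B <- P -> V
  P2: B <- S -> V
The empty set is not sufficient: P1 (B <- P -> V) has no collider blocking it and no conditioned non-collider, so it is open.
Try {P, S}:
  P1: blocked at fork node P ∈ conditioning set.
  P2: blocked at fork node S ∈ conditioning set.
{P, S} contains no descendant of B and blocks every backdoor path.
Every element of {P, S} is needed (dropping P leaves P1 open; dropping S leaves P2 open), so no proper subset is valid.
Among all size-2 subsets of the eligible variables, only {P, S} blocks every backdoor path, so it is the unique smallest valid adjustment set.

{P, S}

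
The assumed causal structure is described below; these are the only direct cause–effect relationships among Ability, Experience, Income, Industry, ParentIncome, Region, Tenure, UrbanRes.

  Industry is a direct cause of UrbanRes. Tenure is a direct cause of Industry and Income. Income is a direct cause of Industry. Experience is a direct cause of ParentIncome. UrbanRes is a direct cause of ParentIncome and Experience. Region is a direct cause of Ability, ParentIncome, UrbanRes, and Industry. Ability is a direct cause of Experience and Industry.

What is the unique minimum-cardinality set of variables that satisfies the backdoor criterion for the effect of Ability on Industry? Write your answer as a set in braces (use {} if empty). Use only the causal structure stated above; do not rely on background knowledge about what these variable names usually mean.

Variables eligible for adjustment (non-descendants of Ability, excluding Ability and Industry): {Income, Region, Tenure}.
Backdoor paths from Ability to Industry:
  P1: Ability <- Region -> Industry
  P2: Ability <- Region -> UrbanRes <- Industry
  P3: Ability <- Region -> ParentIncome <- UrbanRes <- Industry
  P4: Ability <- Region -> ParentIncome <- Experience <- UrbanRes <- Industry
The empty set is not sufficient: P1 (Ability <- Region -> Industry) has no collider blocking it and no conditioned non-collider, so it is open.
Try {Region}:
  P1: blocked at fork node Region ∈ conditioning set.
  P2: blocked at fork node Region ∈ conditioning set.
  P3: blocked at fork node Region ∈ conditioning set.
  P4: blocked at fork node Region ∈ conditioning set.
{Region} contains no descendant of Ability and blocks every backdoor path.
No other singleton works — e.g. {Tenure} leaves P1 open — so {Region} is the unique smallest valid adjustment set.

{Region}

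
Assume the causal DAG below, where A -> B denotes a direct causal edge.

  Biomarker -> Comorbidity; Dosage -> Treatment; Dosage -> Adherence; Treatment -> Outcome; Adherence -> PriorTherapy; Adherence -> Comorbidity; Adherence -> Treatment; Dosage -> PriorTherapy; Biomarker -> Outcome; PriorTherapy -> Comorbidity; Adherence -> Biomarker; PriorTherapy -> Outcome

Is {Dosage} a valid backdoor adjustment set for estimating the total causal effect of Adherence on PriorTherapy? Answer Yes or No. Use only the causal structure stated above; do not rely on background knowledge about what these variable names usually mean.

Yes

Backdoor paths from Adherence to PriorTherapy (paths whose first edge points into Adherence):
  P1: Adherence <- Dosage -> PriorTherapy
  P2: Adherence <- Dosage -> Treatment -> Outcome <- PriorTherapy
  P3: Adherence <- Dosage -> Treatment -> Outcome <- Biomarker -> Comorbidity <- PriorTherapy
Condition 1 (no descendant of Adherence in the set): holds — descendants of Adherence are {Biomarker, Comorbidity, Outcome, PriorTherapy, Treatment}; none are in {Dosage}.
Condition 2 (every backdoor path blocked by {Dosage}):
  P1: blocked at fork node Dosage ∈ conditioning set.
  P2: blocked at fork node Dosage ∈ conditioning set.
  P3: blocked at fork node Dosage ∈ conditioning set.
{Dosage} satisfies the backdoor criterion.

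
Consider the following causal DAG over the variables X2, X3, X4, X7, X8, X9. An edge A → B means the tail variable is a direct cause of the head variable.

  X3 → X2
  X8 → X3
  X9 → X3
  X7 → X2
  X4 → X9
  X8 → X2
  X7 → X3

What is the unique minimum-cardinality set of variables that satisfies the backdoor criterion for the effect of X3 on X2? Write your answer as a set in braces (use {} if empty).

Variables eligible for adjustment (non-descendants of X3, excluding X3 and X2): {X4, X7, X8, X9}.
Backdoor paths from X3 to X2:
  P1: X3 <- X8 -> X2
  P2: X3 <- X7 -> X2
The empty set is not sufficient: P1 (X3 <- X8 -> X2) has no collider blocking it and no conditioned non-collider, so it is open.
Try {X7, X8}:
  P1: blocked at fork node X8 ∈ conditioning set.
  P2: blocked at fork node X7 ∈ conditioning set.
{X7, X8} contains no descendant of X3 and blocks every backdoor path.
Every element of {X7, X8} is needed (dropping X7 leaves P2 open; dropping X8 leaves P1 open), so no proper subset is valid.
Among all size-2 subsets of the eligible variables, only {X7, X8} blocks every backdoor path, so it is the unique smallest valid adjustment set.

{X7, X8}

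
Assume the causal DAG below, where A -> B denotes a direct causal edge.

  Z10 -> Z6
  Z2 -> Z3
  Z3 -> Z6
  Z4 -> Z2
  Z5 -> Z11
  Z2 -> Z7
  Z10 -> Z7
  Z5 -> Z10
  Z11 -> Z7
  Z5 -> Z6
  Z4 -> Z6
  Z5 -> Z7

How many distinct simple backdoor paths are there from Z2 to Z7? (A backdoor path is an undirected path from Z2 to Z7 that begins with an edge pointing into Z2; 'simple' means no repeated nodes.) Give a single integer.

A backdoor path from Z2 to Z7 is any simple undirected path whose first edge points into Z2 (i.e. leaves Z2 via a parent).
Parents of Z2: {Z4}.
Enumerating:
  P1: Z2 <- Z4 -> Z6 <- Z5 -> Z11 -> Z7
  P2: Z2 <- Z4 -> Z6 <- Z5 -> Z10 -> Z7
  P3: Z2 <- Z4 -> Z6 <- Z5 -> Z7
  P4: Z2 <- Z4 -> Z6 <- Z10 <- Z5 -> Z11 -> Z7
  P5: Z2 <- Z4 -> Z6 <- Z10 <- Z5 -> Z7
  P6: Z2 <- Z4 -> Z6 <- Z10 -> Z7
That exhausts the simple backdoor paths. Count: 6.

6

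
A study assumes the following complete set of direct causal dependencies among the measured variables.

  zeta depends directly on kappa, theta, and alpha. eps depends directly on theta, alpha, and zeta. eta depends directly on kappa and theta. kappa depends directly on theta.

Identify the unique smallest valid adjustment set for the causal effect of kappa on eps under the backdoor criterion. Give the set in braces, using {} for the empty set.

Variables eligible for adjustment (non-descendants of kappa, excluding kappa and eps): {alpha, theta}.
Backdoor paths from kappa to eps:
  P1: kappa <- theta -> zeta <- alpha -> eps
  P2: kappa <- theta -> zeta -> eps
  P3: kappa <- theta -> eps
The empty set is not sufficient: P2 (kappa <- theta -> zeta -> eps) has no collider blocking it and no conditioned non-collider, so it is open.
Try {theta}:
  P1: blocked at fork node theta ∈ conditioning set.
  P2: blocked at fork node theta ∈ conditioning set.
  P3: blocked at fork node theta ∈ conditioning set.
{theta} contains no descendant of kappa and blocks every backdoor path.
No other singleton works — e.g. {alpha} leaves P2 open — so {theta} is the unique smallest valid adjustment set.

{theta}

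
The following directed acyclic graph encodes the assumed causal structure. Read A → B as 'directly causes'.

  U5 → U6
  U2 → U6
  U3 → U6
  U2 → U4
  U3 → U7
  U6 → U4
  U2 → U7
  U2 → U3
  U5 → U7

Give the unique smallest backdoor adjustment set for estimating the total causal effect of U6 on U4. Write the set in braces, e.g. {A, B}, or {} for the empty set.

Variables eligible for adjustment (non-descendants of U6, excluding U6 and U4): {U2, U3, U5, U7}.
Backdoor paths from U6 to U4:
  P1: U6 <- U2 -> U4
  P2: U6 <- U3 <- U2 -> U4
  P3: U6 <- U3 -> U7 <- U2 -> U4
  P4: U6 <- U5 -> U7 <- U2 -> U4
  P5: U6 <- U5 -> U7 <- U3 <- U2 -> U4
The empty set is not sufficient: P1 (U6 <- U2 -> U4) has no collider blocking it and no conditioned non-collider, so it is open.
Try {U2}:
  P1: blocked at fork node U2 ∈ conditioning set.
  P2: blocked at fork node U2 ∈ conditioning set.
  P3: blocked at collider U7 (neither it nor any descendant is in the conditioning set).
  P4: blocked at collider U7 (neither it nor any descendant is in the conditioning set).
  P5: blocked at collider U7 (neither it nor any descendant is in the conditioning set).
{U2} contains no descendant of U6 and blocks every backdoor path.
No other singleton works — e.g. {U3} leaves P1 open — so {U2} is the unique smallest valid adjustment set.

{U2}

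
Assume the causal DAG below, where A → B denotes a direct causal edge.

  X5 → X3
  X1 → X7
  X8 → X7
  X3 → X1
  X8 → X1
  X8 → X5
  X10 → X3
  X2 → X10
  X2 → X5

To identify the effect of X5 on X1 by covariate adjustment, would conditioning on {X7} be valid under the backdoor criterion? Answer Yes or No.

No

Backdoor paths from X5 to X1 (paths whose first edge points into X5):
  P1: X5 <- X2 -> X10 -> X3 -> X1
  P2: X5 <- X8 -> X1
  P3: X5 <- X8 -> X7 <- X1
Condition 1 (no descendant of X5 in the set): FAILS — X7 is a descendant of X5.
Condition 2 (every backdoor path blocked by {X7}):
  P1: open — no interior node is in the conditioning set.
  P2: open — no interior node is in the conditioning set.
  P3: open — collider(s) X7 are conditioned on (or have a conditioned descendant) and no non-collider on the path is in the set.
{X7} does not satisfy the backdoor criterion.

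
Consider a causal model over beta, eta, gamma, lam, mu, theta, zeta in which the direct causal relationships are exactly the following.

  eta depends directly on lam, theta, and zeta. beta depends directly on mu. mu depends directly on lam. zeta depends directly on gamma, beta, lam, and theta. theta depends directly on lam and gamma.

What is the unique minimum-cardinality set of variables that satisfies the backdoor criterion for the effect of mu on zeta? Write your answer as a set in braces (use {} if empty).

Variables eligible for adjustment (non-descendants of mu, excluding mu and zeta): {gamma, lam, theta}.
Backdoor paths from mu to zeta:
  P1: mu <- lam -> theta <- gamma -> zeta
  P2: mu <- lam -> theta -> zeta
  P3: mu <- lam -> theta -> eta <- zeta
  P4: mu <- lam -> zeta
  P5: mu <- lam -> eta <- theta <- gamma -> zeta
  P6: mu <- lam -> eta <- theta -> zeta
  P7: mu <- lam -> eta <- zeta
The empty set is not sufficient: P2 (mu <- lam -> theta -> zeta) has no collider blocking it and no conditioned non-collider, so it is open.
Try {lam}:
  P1: blocked at fork node lam ∈ conditioning set.
  P2: blocked at fork node lam ∈ conditioning set.
  P3: blocked at fork node lam ∈ conditioning set.
  P4: blocked at fork node lam ∈ conditioning set.
  P5: blocked at fork node lam ∈ conditioning set.
  P6: blocked at fork node lam ∈ conditioning set.
  P7: blocked at fork node lam ∈ conditioning set.
{lam} contains no descendant of mu and blocks every backdoor path.
No other singleton works — e.g. {gamma} leaves P2 open — so {lam} is the unique smallest valid adjustment set.

{lam}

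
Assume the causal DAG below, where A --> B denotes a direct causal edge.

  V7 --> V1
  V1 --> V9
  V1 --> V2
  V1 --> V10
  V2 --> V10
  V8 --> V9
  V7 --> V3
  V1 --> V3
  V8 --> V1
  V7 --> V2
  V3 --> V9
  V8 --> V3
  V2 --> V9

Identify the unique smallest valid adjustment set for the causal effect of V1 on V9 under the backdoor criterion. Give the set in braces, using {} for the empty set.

{V7, V8}

Variables eligible for adjustment (non-descendants of V1, excluding V1 and V9): {V7, V8}.
Backdoor paths from V1 to V9:
  P1: V1 <- V8 -> V3 <- V7 -> V2 -> V9
  P2: V1 <- V8 -> V3 -> V9
  P3: V1 <- V8 -> V9
  P4: V1 <- V7 -> V2 -> V9
  P5: V1 <- V7 -> V3 <- V8 -> V9
  P6: V1 <- V7 -> V3 -> V9
The empty set is not sufficient: P2 (V1 <- V8 -> V3 -> V9) has no collider blocking it and no conditioned non-collider, so it is open.
Try {V7, V8}:
  P1: blocked at fork node V8 ∈ conditioning set.
  P2: blocked at fork node V8 ∈ conditioning set.
  P3: blocked at fork node V8 ∈ conditioning set.
  P4: blocked at fork node V7 ∈ conditioning set.
  P5: blocked at fork node V7 ∈ conditioning set.
  P6: blocked at fork node V7 ∈ conditioning set.
{V7, V8} contains no descendant of V1 and blocks every backdoor path.
Every element of {V7, V8} is needed (dropping V7 leaves P4 open; dropping V8 leaves P2 open), so no proper subset is valid.
Among all size-2 subsets of the eligible variables, only {V7, V8} blocks every backdoor path, so it is the unique smallest valid adjustment set.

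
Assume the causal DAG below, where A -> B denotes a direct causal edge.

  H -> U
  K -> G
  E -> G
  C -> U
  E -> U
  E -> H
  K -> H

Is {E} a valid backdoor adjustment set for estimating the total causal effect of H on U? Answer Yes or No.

Backdoor paths from H to U (paths whose first edge points into H):
  P1: H <- K -> G <- E -> U
  P2: H <- E -> U
Condition 1 (no descendant of H in the set): holds — descendants of H are {U}; none are in {E}.
Condition 2 (every backdoor path blocked by {E}):
  P1: blocked at collider G (neither it nor any descendant is in the conditioning set).
  P2: blocked at fork node E ∈ conditioning set.
{E} satisfies the backdoor criterion.

Yes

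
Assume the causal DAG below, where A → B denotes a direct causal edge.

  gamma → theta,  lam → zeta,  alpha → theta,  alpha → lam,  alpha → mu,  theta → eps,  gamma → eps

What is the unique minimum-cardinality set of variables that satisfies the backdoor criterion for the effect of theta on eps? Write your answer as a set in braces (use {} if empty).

Variables eligible for adjustment (non-descendants of theta, excluding theta and eps): {alpha, gamma, lam, mu, zeta}.
Backdoor paths from theta to eps:
  P1: theta <- gamma -> eps
The empty set is not sufficient: P1 (theta <- gamma -> eps) has no collider blocking it and no conditioned non-collider, so it is open.
Try {gamma}:
  P1: blocked at fork node gamma ∈ conditioning set.
{gamma} contains no descendant of theta and blocks every backdoor path.
No other singleton works — e.g. {alpha} leaves P1 open — so {gamma} is the unique smallest valid adjustment set.

{gamma}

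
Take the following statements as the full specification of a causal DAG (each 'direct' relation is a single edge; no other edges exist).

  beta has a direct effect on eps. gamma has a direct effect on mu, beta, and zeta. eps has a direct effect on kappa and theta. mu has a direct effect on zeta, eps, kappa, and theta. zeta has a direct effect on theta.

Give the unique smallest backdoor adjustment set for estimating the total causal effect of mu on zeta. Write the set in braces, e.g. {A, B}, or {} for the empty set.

Variables eligible for adjustment (non-descendants of mu, excluding mu and zeta): {beta, gamma}.
Backdoor paths from mu to zeta:
  P1: mu <- gamma -> beta -> eps -> theta <- zeta
  P2: mu <- gamma -> zeta
The empty set is not sufficient: P2 (mu <- gamma -> zeta) has no collider blocking it and no conditioned non-collider, so it is open.
Try {gamma}:
  P1: blocked at fork node gamma ∈ conditioning set.
  P2: blocked at fork node gamma ∈ conditioning set.
{gamma} contains no descendant of mu and blocks every backdoor path.
No other singleton works — e.g. {beta} leaves P2 open — so {gamma} is the unique smallest valid adjustment set.

{gamma}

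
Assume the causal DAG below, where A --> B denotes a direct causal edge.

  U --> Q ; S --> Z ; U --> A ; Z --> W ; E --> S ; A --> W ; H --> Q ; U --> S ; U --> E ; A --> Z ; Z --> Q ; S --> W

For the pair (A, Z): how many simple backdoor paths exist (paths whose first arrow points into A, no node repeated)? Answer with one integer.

5

A backdoor path from A to Z is any simple undirected path whose first edge points into A (i.e. leaves A via a parent).
Parents of A: {U}.
Enumerating:
  P1: A <- U -> E -> S -> Z
  P2: A <- U -> E -> S -> W <- Z
  P3: A <- U -> S -> Z
  P4: A <- U -> S -> W <- Z
  P5: A <- U -> Q <- Z
That exhausts the simple backdoor paths. Count: 5.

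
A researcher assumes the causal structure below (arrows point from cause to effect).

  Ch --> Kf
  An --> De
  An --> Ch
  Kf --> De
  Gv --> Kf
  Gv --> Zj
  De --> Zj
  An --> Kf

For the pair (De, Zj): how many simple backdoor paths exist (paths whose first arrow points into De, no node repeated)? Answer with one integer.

A backdoor path from De to Zj is any simple undirected path whose first edge points into De (i.e. leaves De via a parent).
Parents of De: {An, Kf}.
Enumerating:
  P1: De <- An -> Ch -> Kf <- Gv -> Zj
  P2: De <- An -> Kf <- Gv -> Zj
  P3: De <- Kf <- Gv -> Zj
That exhausts the simple backdoor paths. Count: 3.

3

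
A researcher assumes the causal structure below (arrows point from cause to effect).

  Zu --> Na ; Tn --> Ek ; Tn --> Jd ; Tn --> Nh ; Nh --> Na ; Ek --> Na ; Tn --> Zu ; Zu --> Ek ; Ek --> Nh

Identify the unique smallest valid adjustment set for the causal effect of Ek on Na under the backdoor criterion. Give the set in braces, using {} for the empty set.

Variables eligible for adjustment (non-descendants of Ek, excluding Ek and Na): {Jd, Tn, Zu}.
Backdoor paths from Ek to Na:
  P1: Ek <- Tn -> Zu -> Na
  P2: Ek <- Tn -> Nh -> Na
  P3: Ek <- Zu <- Tn -> Nh -> Na
  P4: Ek <- Zu -> Na
The empty set is not sufficient: P1 (Ek <- Tn -> Zu -> Na) has no collider blocking it and no conditioned non-collider, so it is open.
Try {Tn, Zu}:
  P1: blocked at fork node Tn ∈ conditioning set.
  P2: blocked at fork node Tn ∈ conditioning set.
  P3: blocked at chain node Zu ∈ conditioning set.
  P4: blocked at fork node Zu ∈ conditioning set.
{Tn, Zu} contains no descendant of Ek and blocks every backdoor path.
Every element of {Tn, Zu} is needed (dropping Tn leaves P2 open; dropping Zu leaves P4 open), so no proper subset is valid.
Among all size-2 subsets of the eligible variables, only {Tn, Zu} blocks every backdoor path, so it is the unique smallest valid adjustment set.

{Tn, Zu}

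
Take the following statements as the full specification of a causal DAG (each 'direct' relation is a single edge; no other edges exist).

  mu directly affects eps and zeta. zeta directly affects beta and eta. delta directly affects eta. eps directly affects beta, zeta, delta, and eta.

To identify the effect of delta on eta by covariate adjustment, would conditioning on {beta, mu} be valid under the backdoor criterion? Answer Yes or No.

No

Backdoor paths from delta to eta (paths whose first edge points into delta):
  P1: delta <- eps <- mu -> zeta -> eta
  P2: delta <- eps -> zeta -> eta
  P3: delta <- eps -> beta <- zeta -> eta
  P4: delta <- eps -> eta
Condition 1 (no descendant of delta in the set): holds — descendants of delta are {eta}; none are in {beta, mu}.
Condition 2 (every backdoor path blocked by {beta, mu}):
  P1: blocked at fork node mu ∈ conditioning set.
  P2: open — no interior node is in the conditioning set.
  P3: open — collider(s) beta are conditioned on (or have a conditioned descendant) and no non-collider on the path is in the set.
  P4: open — no interior node is in the conditioning set.
{beta, mu} does not satisfy the backdoor criterion.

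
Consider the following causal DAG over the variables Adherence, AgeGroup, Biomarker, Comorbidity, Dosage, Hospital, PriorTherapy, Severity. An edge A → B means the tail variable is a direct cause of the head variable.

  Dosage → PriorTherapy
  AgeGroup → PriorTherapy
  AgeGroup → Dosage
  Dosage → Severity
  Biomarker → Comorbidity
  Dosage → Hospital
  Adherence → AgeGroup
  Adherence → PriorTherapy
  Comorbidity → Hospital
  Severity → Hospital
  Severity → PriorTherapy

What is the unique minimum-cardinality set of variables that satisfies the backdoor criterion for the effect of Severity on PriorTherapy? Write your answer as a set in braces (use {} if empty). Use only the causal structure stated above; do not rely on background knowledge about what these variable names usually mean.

{Dosage}

Variables eligible for adjustment (non-descendants of Severity, excluding Severity and PriorTherapy): {Adherence, AgeGroup, Biomarker, Comorbidity, Dosage}.
Backdoor paths from Severity to PriorTherapy:
  P1: Severity <- Dosage <- AgeGroup <- Adherence -> PriorTherapy
  P2: Severity <- Dosage <- AgeGroup -> PriorTherapy
  P3: Severity <- Dosage -> PriorTherapy
The empty set is not sufficient: P1 (Severity <- Dosage <- AgeGroup <- Adherence -> PriorTherapy) has no collider blocking it and no conditioned non-collider, so it is open.
Try {Dosage}:
  P1: blocked at chain node Dosage ∈ conditioning set.
  P2: blocked at chain node Dosage ∈ conditioning set.
  P3: blocked at fork node Dosage ∈ conditioning set.
{Dosage} contains no descendant of Severity and blocks every backdoor path.
No other singleton works — e.g. {Biomarker} leaves P1 open — so {Dosage} is the unique smallest valid adjustment set.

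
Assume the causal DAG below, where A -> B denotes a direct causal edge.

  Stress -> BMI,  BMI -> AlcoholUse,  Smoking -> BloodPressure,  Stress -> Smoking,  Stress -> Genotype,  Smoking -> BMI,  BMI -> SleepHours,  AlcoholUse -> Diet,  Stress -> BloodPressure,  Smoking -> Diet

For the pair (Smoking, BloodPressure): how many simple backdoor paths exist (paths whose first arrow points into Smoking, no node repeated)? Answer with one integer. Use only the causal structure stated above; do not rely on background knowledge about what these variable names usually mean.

A backdoor path from Smoking to BloodPressure is any simple undirected path whose first edge points into Smoking (i.e. leaves Smoking via a parent).
Parents of Smoking: {Stress}.
Enumerating:
  P1: Smoking <- Stress -> BloodPressure
That exhausts the simple backdoor paths. Count: 1.

1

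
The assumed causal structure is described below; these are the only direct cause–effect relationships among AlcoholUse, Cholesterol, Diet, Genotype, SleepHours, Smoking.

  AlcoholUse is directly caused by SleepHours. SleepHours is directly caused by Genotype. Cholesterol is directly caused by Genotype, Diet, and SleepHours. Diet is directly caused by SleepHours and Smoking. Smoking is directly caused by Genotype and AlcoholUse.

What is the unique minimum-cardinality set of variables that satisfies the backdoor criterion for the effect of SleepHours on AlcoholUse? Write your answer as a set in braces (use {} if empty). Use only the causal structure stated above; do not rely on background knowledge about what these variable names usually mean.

{}

Variables eligible for adjustment (non-descendants of SleepHours, excluding SleepHours and AlcoholUse): {Genotype}.
Backdoor paths from SleepHours to AlcoholUse:
  P1: SleepHours <- Genotype -> Smoking <- AlcoholUse
  P2: SleepHours <- Genotype -> Cholesterol <- Diet <- Smoking <- AlcoholUse
Each backdoor path contains an unconditioned collider, so every path is already blocked with the empty conditioning set:
  P1: blocked at collider Smoking (neither it nor any descendant is in the conditioning set).
  P2: blocked at collider Cholesterol (neither it nor any descendant is in the conditioning set).
The empty set is therefore the unique smallest valid set.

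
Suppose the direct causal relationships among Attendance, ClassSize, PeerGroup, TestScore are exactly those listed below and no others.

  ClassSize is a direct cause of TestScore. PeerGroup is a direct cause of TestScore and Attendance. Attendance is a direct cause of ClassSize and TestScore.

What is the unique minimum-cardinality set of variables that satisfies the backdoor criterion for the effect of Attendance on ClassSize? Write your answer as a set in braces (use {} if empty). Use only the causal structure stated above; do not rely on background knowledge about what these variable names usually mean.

{}

Variables eligible for adjustment (non-descendants of Attendance, excluding Attendance and ClassSize): {PeerGroup}.
Backdoor paths from Attendance to ClassSize:
  P1: Attendance <- PeerGroup -> TestScore <- ClassSize
Each backdoor path contains an unconditioned collider, so every path is already blocked with the empty conditioning set:
  P1: blocked at collider TestScore (neither it nor any descendant is in the conditioning set).
The empty set is therefore the unique smallest valid set.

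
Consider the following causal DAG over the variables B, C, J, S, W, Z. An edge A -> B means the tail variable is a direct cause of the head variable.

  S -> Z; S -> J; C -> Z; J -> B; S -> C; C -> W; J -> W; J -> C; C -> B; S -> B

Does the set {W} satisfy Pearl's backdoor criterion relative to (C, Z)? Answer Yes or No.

No

Backdoor paths from C to Z (paths whose first edge points into C):
  P1: C <- S -> Z
  P2: C <- J <- S -> Z
  P3: C <- J -> B <- S -> Z
Condition 1 (no descendant of C in the set): FAILS — W is a descendant of C.
Condition 2 (every backdoor path blocked by {W}):
  P1: open — no interior node is in the conditioning set.
  P2: open — no interior node is in the conditioning set.
  P3: blocked at collider B (neither it nor any descendant is in the conditioning set).
{W} does not satisfy the backdoor criterion.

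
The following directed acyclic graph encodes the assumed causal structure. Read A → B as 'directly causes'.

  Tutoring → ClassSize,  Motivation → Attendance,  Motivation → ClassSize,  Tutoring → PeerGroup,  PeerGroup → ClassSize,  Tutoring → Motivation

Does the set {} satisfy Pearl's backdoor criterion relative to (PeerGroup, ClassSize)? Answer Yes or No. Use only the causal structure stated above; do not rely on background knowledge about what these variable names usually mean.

No

Backdoor paths from PeerGroup to ClassSize (paths whose first edge points into PeerGroup):
  P1: PeerGroup <- Tutoring -> Motivation -> ClassSize
  P2: PeerGroup <- Tutoring -> ClassSize
Condition 1 (no descendant of PeerGroup in the set): holds — descendants of PeerGroup are {ClassSize}; none are in {}.
Condition 2 (every backdoor path blocked by {}):
  P1: open — no interior node is in the conditioning set.
  P2: open — no interior node is in the conditioning set.
{} does not satisfy the backdoor criterion.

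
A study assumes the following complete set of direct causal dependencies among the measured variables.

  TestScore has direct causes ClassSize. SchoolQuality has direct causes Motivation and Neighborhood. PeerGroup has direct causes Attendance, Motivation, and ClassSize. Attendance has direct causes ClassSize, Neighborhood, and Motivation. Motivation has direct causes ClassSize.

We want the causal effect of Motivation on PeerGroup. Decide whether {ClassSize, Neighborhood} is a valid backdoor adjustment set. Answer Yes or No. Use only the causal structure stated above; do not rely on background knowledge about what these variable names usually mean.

Backdoor paths from Motivation to PeerGroup (paths whose first edge points into Motivation):
  P1: Motivation <- ClassSize -> Attendance -> PeerGroup
  P2: Motivation <- ClassSize -> PeerGroup
Condition 1 (no descendant of Motivation in the set): holds — descendants of Motivation are {Attendance, PeerGroup, SchoolQuality}; none are in {ClassSize, Neighborhood}.
Condition 2 (every backdoor path blocked by {ClassSize, Neighborhood}):
  P1: blocked at fork node ClassSize ∈ conditioning set.
  P2: blocked at fork node ClassSize ∈ conditioning set.
{ClassSize, Neighborhood} satisfies the backdoor criterion.

Yes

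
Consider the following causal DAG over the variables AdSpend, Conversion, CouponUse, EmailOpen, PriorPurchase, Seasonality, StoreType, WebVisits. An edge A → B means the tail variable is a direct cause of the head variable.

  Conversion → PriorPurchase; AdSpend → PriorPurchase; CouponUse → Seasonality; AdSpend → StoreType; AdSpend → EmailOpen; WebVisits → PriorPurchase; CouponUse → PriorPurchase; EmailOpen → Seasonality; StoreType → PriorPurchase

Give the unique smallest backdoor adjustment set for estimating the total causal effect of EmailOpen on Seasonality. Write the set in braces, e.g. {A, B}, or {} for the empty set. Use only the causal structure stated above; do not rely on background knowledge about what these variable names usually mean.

Variables eligible for adjustment (non-descendants of EmailOpen, excluding EmailOpen and Seasonality): {AdSpend, Conversion, CouponUse, PriorPurchase, StoreType, WebVisits}.
Backdoor paths from EmailOpen to Seasonality:
  P1: EmailOpen <- AdSpend -> StoreType -> PriorPurchase <- CouponUse -> Seasonality
  P2: EmailOpen <- AdSpend -> PriorPurchase <- CouponUse -> Seasonality
Each backdoor path contains an unconditioned collider, so every path is already blocked with the empty conditioning set:
  P1: blocked at collider PriorPurchase (neither it nor any descendant is in the conditioning set).
  P2: blocked at collider PriorPurchase (neither it nor any descendant is in the conditioning set).
The empty set is therefore the unique smallest valid set.

{}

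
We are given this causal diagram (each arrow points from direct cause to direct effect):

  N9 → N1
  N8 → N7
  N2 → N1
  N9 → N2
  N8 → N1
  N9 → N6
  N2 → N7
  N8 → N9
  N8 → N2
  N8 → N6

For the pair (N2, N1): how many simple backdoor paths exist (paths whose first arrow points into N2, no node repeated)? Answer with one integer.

A backdoor path from N2 to N1 is any simple undirected path whose first edge points into N2 (i.e. leaves N2 via a parent).
Parents of N2: {N8, N9}.
Enumerating:
  P1: N2 <- N8 -> N9 -> N1
  P2: N2 <- N8 -> N1
  P3: N2 <- N8 -> N6 <- N9 -> N1
  P4: N2 <- N9 <- N8 -> N1
  P5: N2 <- N9 -> N1
  P6: N2 <- N9 -> N6 <- N8 -> N1
That exhausts the simple backdoor paths. Count: 6.

6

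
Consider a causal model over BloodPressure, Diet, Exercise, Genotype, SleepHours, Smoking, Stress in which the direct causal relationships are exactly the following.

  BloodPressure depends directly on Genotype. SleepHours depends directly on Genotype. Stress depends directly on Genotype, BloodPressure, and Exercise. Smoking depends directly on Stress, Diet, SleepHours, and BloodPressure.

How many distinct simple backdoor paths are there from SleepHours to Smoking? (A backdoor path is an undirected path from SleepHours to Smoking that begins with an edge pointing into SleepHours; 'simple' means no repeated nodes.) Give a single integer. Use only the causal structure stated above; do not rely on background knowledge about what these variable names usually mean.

4

A backdoor path from SleepHours to Smoking is any simple undirected path whose first edge points into SleepHours (i.e. leaves SleepHours via a parent).
Parents of SleepHours: {Genotype}.
Enumerating:
  P1: SleepHours <- Genotype -> BloodPressure -> Stress -> Smoking
  P2: SleepHours <- Genotype -> BloodPressure -> Smoking
  P3: SleepHours <- Genotype -> Stress <- BloodPressure -> Smoking
  P4: SleepHours <- Genotype -> Stress -> Smoking
That exhausts the simple backdoor paths. Count: 4.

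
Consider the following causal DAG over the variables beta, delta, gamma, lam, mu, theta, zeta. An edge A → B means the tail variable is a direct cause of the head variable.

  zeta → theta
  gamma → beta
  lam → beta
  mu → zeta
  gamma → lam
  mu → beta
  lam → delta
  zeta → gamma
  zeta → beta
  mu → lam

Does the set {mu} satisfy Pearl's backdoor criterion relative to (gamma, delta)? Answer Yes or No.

Backdoor paths from gamma to delta (paths whose first edge points into gamma):
  P1: gamma <- zeta <- mu -> lam -> delta
  P2: gamma <- zeta <- mu -> beta <- lam -> delta
  P3: gamma <- zeta -> beta <- mu -> lam -> delta
  P4: gamma <- zeta -> beta <- lam -> delta
Condition 1 (no descendant of gamma in the set): holds — descendants of gamma are {beta, delta, lam}; none are in {mu}.
Condition 2 (every backdoor path blocked by {mu}):
  P1: blocked at fork node mu ∈ conditioning set.
  P2: blocked at fork node mu ∈ conditioning set.
  P3: blocked at collider beta (neither it nor any descendant is in the conditioning set).
  P4: blocked at collider beta (neither it nor any descendant is in the conditioning set).
{mu} satisfies the backdoor criterion.

Yes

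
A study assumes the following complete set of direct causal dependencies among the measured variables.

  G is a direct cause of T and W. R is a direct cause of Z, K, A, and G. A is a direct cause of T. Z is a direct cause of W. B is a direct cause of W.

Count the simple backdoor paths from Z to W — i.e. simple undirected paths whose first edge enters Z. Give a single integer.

2

A backdoor path from Z to W is any simple undirected path whose first edge points into Z (i.e. leaves Z via a parent).
Parents of Z: {R}.
Enumerating:
  P1: Z <- R -> G -> W
  P2: Z <- R -> A -> T <- G -> W
That exhausts the simple backdoor paths. Count: 2.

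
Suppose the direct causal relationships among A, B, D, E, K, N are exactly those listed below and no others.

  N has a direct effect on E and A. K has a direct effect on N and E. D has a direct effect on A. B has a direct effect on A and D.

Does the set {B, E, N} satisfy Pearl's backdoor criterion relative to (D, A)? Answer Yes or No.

Yes

Backdoor paths from D to A (paths whose first edge points into D):
  P1: D <- B -> A
Condition 1 (no descendant of D in the set): holds — descendants of D are {A}; none are in {B, E, N}.
Condition 2 (every backdoor path blocked by {B, E, N}):
  P1: blocked at fork node B ∈ conditioning set.
{B, E, N} satisfies the backdoor criterion.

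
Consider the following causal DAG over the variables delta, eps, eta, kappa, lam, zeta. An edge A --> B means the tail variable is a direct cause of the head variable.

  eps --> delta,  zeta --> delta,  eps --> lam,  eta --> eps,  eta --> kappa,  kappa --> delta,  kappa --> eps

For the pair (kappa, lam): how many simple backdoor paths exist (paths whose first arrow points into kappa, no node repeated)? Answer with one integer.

A backdoor path from kappa to lam is any simple undirected path whose first edge points into kappa (i.e. leaves kappa via a parent).
Parents of kappa: {eta}.
Enumerating:
  P1: kappa <- eta -> eps -> lam
That exhausts the simple backdoor paths. Count: 1.

1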